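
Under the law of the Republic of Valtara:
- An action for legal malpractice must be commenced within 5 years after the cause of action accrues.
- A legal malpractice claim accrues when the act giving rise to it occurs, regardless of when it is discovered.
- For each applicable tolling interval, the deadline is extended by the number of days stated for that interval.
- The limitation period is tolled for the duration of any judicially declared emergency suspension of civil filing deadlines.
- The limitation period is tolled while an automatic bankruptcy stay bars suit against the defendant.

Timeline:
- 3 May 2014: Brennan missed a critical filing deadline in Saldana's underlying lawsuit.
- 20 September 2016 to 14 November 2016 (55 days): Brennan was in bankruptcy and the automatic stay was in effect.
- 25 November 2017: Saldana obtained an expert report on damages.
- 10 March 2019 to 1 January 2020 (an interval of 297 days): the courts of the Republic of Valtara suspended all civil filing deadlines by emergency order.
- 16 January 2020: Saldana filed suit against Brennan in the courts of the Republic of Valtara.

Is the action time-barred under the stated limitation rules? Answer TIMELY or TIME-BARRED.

The claim accrued on 3 May 2014, when the wrongful act occurred.
Adding the 5 years base period to 3 May 2014 gives a deadline of 3 May 2019, before any tolling.
The period was tolled for 55 days by the automatic bankruptcy stay (20 September 2016 to 14 November 2016), pushing the deadline to 27 June 2019.
Because the emergency suspension of filing deadlines ran from 10 March 2019 to 1 January 2020, the deadline is extended by 297 days to 19 April 2020.
Nothing else in the chronology tolls or restarts the period.
The 16 January 2020 filing precedes the 19 April 2020 deadline; the claim is timely.

TIMELY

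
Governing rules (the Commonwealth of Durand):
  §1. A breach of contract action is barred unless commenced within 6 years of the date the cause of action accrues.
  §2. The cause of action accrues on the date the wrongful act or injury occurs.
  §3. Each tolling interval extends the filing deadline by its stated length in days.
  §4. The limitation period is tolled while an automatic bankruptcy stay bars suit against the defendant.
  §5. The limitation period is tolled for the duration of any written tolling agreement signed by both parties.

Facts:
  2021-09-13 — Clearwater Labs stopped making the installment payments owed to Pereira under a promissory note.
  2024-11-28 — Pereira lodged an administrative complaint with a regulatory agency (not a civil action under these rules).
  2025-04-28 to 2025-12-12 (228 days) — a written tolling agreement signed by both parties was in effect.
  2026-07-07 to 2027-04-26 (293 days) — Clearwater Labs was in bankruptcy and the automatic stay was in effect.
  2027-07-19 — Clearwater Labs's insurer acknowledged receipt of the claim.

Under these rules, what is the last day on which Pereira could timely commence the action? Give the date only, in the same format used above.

The cause of action accrued on 2021-09-13, the date of the act.
6 years from 2021-09-13 is 2027-09-13.
The written tolling agreement from 2025-04-28 to 2025-12-12 tolled the period for 228 days, extending the deadline to 2028-04-28.
The automatic bankruptcy stay from 2026-07-07 to 2027-04-26 tolled the period for 293 days, extending the deadline to 2029-02-15.
None of the other events listed affects the running of the period under the stated rules.

2029-02-15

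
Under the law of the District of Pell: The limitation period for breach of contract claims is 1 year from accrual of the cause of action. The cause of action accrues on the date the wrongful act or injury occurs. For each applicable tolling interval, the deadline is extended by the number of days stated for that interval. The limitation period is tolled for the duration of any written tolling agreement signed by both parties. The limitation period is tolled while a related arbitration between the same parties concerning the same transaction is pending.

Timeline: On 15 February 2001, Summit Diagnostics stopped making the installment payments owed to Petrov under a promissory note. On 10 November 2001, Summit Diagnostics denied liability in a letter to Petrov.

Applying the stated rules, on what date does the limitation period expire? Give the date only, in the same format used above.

15 February 2002

The cause of action accrued on 15 February 2001, the date of the act.
The untolled deadline — 1 year after 15 February 2001 — is 15 February 2002.
The other events in the timeline have no effect on the limitation period under the stated rules.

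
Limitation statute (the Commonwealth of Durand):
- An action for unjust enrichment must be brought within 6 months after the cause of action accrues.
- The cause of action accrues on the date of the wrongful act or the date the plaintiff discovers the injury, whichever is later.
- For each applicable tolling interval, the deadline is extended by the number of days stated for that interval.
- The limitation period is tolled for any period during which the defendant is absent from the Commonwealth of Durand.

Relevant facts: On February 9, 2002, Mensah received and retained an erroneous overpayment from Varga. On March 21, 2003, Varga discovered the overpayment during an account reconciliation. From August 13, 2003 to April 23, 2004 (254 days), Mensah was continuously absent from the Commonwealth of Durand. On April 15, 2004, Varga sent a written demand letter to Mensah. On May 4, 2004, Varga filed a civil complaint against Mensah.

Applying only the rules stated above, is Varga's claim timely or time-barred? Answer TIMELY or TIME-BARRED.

Taking the later of the act (February 9, 2002) and discovery (March 21, 2003), the claim accrued on March 21, 2003.
6 months from March 21, 2003 is September 21, 2003.
The defendant's absence from the jurisdiction from August 13, 2003 to April 23, 2004 tolled the period for 254 days, extending the deadline to June 1, 2004.
None of the other events listed affects the running of the period under the stated rules.
Filing on May 4, 2004 beat the June 1, 2004 deadline — the action is timely.

TIMELY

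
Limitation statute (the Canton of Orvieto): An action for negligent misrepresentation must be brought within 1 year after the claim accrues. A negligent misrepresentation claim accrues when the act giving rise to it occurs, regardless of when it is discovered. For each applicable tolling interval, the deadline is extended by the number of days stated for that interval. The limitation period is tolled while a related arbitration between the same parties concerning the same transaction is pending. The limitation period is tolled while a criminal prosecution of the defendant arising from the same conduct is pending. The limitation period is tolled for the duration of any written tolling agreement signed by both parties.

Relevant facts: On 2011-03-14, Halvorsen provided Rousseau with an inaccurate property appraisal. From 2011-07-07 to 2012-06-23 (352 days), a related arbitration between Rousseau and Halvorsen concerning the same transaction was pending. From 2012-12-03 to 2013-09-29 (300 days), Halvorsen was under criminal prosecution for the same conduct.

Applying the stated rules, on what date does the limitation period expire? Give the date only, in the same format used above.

The claim accrued on 2011-03-14, the date of the act.
1 year from 2011-03-14 is 2012-03-14.
The pending related arbitration from 2011-07-07 to 2012-06-23 tolled the period for 352 days, extending the deadline to 2013-03-01.
The pending criminal prosecution from 2012-12-03 to 2013-09-29 tolled the period for 300 days, extending the deadline to 2013-12-26.

2013-12-26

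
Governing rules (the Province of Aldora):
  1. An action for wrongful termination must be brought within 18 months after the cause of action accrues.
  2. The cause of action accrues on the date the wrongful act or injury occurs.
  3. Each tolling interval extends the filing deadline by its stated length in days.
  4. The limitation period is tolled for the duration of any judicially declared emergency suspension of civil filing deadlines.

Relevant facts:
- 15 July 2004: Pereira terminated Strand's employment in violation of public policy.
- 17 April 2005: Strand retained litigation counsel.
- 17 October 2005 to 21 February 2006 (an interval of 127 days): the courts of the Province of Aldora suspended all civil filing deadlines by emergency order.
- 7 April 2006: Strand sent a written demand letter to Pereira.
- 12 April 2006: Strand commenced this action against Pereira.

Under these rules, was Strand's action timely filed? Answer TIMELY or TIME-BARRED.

TIMELY

The limitation period began to run on 15 July 2004.
18 months from 15 July 2004 is 15 January 2006.
The period was tolled for 127 days by the emergency suspension of filing deadlines (17 October 2005 to 21 February 2006), pushing the deadline to 22 May 2006.
Nothing else in the chronology tolls or restarts the period.
The 12 April 2006 filing precedes the 22 May 2006 deadline; the claim is timely.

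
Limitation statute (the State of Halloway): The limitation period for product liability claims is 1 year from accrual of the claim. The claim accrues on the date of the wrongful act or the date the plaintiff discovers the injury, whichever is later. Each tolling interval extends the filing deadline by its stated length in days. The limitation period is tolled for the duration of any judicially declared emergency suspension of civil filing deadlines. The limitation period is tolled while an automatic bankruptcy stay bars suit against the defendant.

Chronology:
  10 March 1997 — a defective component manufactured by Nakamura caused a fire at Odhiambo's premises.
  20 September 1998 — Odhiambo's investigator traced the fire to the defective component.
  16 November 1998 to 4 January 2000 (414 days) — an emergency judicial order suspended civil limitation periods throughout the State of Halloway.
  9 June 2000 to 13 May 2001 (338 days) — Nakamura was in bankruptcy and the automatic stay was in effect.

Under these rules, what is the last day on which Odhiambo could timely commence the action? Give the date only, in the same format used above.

11 October 2001

The claim accrued on 20 September 1998 — the later of the 10 March 1997 act and the 20 September 1998 discovery.
The untolled deadline — 1 year after 20 September 1998 — is 20 September 1999.
The emergency suspension of filing deadlines from 16 November 1998 to 4 January 2000 tolled the period for 414 days, extending the deadline to 7 November 2000.
The period was tolled for 338 days by the automatic bankruptcy stay (9 June 2000 to 13 May 2001), pushing the deadline to 11 October 2001.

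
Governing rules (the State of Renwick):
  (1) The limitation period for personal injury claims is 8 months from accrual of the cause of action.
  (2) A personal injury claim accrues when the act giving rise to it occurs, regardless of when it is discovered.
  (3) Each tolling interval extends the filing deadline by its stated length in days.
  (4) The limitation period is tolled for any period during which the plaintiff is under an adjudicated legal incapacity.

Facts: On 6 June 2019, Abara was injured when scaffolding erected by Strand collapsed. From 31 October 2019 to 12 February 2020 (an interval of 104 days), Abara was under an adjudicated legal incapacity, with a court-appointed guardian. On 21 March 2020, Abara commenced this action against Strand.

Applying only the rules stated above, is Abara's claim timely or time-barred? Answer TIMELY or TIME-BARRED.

TIMELY

The claim accrued on 6 June 2019, when the wrongful act occurred.
8 months from 6 June 2019 is 6 February 2020.
The plaintiff's legal incapacity from 31 October 2019 to 12 February 2020 tolled the period for 104 days, extending the deadline to 20 May 2020.
Abara filed on 21 March 2020, before the 20 May 2020 deadline, so the action is timely.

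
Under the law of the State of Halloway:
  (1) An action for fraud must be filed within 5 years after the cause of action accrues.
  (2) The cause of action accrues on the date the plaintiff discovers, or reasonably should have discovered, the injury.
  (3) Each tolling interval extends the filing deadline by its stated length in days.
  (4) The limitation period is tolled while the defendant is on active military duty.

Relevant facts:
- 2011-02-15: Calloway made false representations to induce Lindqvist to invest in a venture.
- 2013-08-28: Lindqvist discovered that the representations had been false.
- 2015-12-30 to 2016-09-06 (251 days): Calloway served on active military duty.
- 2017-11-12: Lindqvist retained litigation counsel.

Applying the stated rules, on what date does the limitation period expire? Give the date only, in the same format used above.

2019-05-06

Accrual is tied to discovery, so the period began on 2013-08-28 rather than on 2011-02-15 when the act occurred.
The untolled deadline — 5 years after 2013-08-28 — is 2018-08-28.
Because the defendant's active military service ran from 2015-12-30 to 2016-09-06, the deadline is extended by 251 days to 2019-05-06.
None of the other events listed affects the running of the period under the stated rules.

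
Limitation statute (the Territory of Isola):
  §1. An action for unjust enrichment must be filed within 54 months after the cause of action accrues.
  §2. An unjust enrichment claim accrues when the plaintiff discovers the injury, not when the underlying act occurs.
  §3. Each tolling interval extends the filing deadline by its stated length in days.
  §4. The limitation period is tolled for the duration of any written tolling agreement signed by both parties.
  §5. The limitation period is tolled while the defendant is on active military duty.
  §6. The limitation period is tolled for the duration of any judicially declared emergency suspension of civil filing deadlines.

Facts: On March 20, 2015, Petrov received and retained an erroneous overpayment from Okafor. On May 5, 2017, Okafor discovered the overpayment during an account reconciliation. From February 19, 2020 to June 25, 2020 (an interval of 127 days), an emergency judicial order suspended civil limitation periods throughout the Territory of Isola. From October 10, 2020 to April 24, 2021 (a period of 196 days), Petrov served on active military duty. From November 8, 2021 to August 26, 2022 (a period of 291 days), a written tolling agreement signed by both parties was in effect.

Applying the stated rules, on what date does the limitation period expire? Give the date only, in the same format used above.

July 12, 2023

Accrual is tied to discovery, so the period began on May 5, 2017 rather than on March 20, 2015 when the act occurred.
54 months from May 5, 2017 is November 5, 2021.
Because the emergency suspension of filing deadlines ran from February 19, 2020 to June 25, 2020, the deadline is extended by 127 days to March 12, 2022.
The period was tolled for 196 days by the defendant's active military service (October 10, 2020 to April 24, 2021), pushing the deadline to September 24, 2022.
The written tolling agreement from November 8, 2021 to August 26, 2022 tolled the period for 291 days, extending the deadline to July 12, 2023.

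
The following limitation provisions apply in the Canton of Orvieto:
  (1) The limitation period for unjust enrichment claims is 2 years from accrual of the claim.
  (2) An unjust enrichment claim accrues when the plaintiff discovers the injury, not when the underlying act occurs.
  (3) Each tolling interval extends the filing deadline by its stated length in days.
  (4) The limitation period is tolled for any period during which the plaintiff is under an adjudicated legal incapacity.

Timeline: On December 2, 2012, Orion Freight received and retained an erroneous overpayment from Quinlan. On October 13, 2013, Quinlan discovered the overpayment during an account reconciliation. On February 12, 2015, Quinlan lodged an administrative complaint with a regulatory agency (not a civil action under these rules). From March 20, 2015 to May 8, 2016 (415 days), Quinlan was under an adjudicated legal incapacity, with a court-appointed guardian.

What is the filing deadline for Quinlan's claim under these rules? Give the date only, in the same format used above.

The claim did not accrue until Quinlan discovered the injury on October 13, 2013; the December 2, 2012 act date does not start the clock under the stated rule.
2 years from October 13, 2013 is October 13, 2015.
The period was tolled for 415 days by the plaintiff's legal incapacity (March 20, 2015 to May 8, 2016), pushing the deadline to December 1, 2016.
The other events in the timeline have no effect on the limitation period under the stated rules.

December 1, 2016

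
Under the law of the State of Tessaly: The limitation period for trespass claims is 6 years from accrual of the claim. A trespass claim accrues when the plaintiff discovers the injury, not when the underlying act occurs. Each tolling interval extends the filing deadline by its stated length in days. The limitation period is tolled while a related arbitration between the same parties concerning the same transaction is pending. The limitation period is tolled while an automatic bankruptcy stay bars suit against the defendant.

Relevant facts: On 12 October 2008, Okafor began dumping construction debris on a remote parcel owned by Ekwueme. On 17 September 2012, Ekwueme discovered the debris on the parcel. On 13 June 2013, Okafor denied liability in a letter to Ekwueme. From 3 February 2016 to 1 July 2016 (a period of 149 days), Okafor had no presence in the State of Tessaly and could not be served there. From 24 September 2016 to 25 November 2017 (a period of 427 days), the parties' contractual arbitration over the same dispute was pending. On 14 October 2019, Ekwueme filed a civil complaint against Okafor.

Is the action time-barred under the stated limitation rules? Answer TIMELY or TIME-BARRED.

Accrual is tied to discovery, so the period began on 17 September 2012 rather than on 12 October 2008 when the act occurred.
Adding the 6 years base period to 17 September 2012 gives a deadline of 17 September 2018, before any tolling.
The period was tolled for 427 days by the pending related arbitration (24 September 2016 to 25 November 2017), pushing the deadline to 18 November 2019.
The defendant's absence from the jurisdiction from 3 February 2016 to 1 July 2016 does not toll the period, because no stated rule makes the defendant's absence a tolling event.
The other events in the timeline have no effect on the limitation period under the stated rules.
Filing on 14 October 2019 beat the 18 November 2019 deadline — the action is timely.

TIMELY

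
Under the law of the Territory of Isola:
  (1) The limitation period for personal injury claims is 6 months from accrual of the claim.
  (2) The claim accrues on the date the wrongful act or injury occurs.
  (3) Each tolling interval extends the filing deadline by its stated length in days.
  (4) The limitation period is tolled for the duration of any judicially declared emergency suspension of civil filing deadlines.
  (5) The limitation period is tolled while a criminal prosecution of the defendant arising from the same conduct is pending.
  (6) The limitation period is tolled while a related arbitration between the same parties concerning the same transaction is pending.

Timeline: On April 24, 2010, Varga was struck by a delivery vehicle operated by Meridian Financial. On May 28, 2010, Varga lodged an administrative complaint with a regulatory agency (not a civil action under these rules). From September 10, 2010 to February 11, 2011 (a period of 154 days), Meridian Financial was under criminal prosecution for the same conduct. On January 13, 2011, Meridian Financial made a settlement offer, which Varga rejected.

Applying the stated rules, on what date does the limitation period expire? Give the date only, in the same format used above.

The claim accrued on April 24, 2010, when the wrongful act occurred.
The untolled deadline — 6 months after April 24, 2010 — is October 24, 2010.
The pending criminal prosecution from September 10, 2010 to February 11, 2011 tolled the period for 154 days, extending the deadline to March 27, 2011.
None of the other events listed affects the running of the period under the stated rules.

March 27, 2011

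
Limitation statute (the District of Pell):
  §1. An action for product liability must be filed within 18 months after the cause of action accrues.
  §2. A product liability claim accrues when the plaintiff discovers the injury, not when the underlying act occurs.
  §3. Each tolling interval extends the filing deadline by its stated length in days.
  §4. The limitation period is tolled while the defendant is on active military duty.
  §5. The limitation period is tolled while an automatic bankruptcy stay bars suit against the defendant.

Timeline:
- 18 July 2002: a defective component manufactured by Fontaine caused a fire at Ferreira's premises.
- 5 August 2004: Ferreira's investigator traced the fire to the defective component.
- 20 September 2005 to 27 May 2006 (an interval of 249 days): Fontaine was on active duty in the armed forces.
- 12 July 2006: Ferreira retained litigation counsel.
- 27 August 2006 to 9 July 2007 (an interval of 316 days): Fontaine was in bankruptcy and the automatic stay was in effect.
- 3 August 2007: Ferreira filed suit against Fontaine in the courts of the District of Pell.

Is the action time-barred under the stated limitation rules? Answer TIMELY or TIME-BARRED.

The claim did not accrue until Ferreira discovered the injury on 5 August 2004; the 18 July 2002 act date does not start the clock under the stated rule.
Adding the 18 months base period to 5 August 2004 gives a deadline of 5 February 2006, before any tolling.
Because the defendant's active military service ran from 20 September 2005 to 27 May 2006, the deadline is extended by 249 days to 12 October 2006.
Because the automatic bankruptcy stay ran from 27 August 2006 to 9 July 2007, the deadline is extended by 316 days to 24 August 2007.
None of the other events listed affects the running of the period under the stated rules.
Filing on 3 August 2007 beat the 24 August 2007 deadline — the action is timely.

TIMELY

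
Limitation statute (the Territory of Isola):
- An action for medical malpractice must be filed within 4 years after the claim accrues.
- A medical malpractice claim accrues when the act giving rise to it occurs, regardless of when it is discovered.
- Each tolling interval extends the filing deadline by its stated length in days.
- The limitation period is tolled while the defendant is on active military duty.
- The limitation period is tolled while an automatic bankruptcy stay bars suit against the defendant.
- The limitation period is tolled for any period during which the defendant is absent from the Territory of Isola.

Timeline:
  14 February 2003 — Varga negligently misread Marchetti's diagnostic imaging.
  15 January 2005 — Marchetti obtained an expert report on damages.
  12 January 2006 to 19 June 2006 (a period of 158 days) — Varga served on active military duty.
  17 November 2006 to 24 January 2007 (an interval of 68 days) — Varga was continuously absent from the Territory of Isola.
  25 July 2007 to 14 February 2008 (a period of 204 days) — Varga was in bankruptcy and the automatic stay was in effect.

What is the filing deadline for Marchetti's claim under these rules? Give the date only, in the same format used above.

19 April 2008

The claim accrued on 14 February 2003, the date of the act.
Adding the 4 years base period to 14 February 2003 gives a deadline of 14 February 2007, before any tolling.
The period was tolled for 158 days by the defendant's active military service (12 January 2006 to 19 June 2006), pushing the deadline to 22 July 2007.
The period was tolled for 68 days by the defendant's absence from the jurisdiction (17 November 2006 to 24 January 2007), pushing the deadline to 28 September 2007.
Because the automatic bankruptcy stay ran from 25 July 2007 to 14 February 2008, the deadline is extended by 204 days to 19 April 2008.
The other events in the timeline have no effect on the limitation period under the stated rules.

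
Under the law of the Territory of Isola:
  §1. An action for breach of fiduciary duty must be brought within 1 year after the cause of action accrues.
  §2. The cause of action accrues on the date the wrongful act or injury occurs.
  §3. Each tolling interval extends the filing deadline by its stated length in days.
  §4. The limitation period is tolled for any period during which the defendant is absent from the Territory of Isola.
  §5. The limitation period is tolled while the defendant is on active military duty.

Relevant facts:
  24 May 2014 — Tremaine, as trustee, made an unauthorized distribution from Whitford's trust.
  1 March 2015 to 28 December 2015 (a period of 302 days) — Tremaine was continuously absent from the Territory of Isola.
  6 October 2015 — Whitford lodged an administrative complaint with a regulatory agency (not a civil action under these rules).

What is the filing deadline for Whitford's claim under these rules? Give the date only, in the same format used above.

21 March 2016

The limitation period began to run on 24 May 2014.
Adding the 1 year base period to 24 May 2014 gives a deadline of 24 May 2015, before any tolling.
The period was tolled for 302 days by the defendant's absence from the jurisdiction (1 March 2015 to 28 December 2015), pushing the deadline to 21 March 2016.
Nothing else in the chronology tolls or restarts the period.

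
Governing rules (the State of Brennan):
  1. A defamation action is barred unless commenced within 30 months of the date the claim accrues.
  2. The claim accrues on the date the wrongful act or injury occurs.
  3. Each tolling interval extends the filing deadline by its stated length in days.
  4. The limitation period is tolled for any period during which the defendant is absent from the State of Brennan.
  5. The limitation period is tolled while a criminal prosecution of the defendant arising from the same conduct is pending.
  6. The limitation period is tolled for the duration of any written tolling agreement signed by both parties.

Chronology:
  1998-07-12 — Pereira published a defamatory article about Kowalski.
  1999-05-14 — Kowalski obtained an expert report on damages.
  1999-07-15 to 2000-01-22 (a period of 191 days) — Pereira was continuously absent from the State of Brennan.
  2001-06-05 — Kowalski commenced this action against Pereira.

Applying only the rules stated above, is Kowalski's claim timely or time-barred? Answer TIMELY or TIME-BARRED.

The claim accrued on 1998-07-12, when the wrongful act occurred.
30 months from 1998-07-12 is 2001-01-12.
Because the defendant's absence from the jurisdiction ran from 1999-07-15 to 2000-01-22, the deadline is extended by 191 days to 2001-07-22.
None of the other events listed affects the running of the period under the stated rules.
Filing on 2001-06-05 beat the 2001-07-22 deadline — the action is timely.

TIMELY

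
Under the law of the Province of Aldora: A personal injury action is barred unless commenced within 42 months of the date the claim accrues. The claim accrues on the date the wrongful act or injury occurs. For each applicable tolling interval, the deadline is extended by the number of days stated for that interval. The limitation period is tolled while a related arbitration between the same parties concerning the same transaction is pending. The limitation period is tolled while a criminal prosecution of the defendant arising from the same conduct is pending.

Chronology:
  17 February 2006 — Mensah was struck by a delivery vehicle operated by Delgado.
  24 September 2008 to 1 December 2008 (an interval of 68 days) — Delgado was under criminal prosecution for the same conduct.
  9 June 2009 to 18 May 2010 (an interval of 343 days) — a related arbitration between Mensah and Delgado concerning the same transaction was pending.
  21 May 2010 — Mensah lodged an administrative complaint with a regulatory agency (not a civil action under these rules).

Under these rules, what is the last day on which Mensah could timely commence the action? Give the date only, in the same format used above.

The claim accrued on 17 February 2006, when the wrongful act occurred.
42 months from 17 February 2006 is 17 August 2009.
Because the pending criminal prosecution ran from 24 September 2008 to 1 December 2008, the deadline is extended by 68 days to 24 October 2009.
Because the pending related arbitration ran from 9 June 2009 to 18 May 2010, the deadline is extended by 343 days to 2 October 2010.
The other events in the timeline have no effect on the limitation period under the stated rules.

2 October 2010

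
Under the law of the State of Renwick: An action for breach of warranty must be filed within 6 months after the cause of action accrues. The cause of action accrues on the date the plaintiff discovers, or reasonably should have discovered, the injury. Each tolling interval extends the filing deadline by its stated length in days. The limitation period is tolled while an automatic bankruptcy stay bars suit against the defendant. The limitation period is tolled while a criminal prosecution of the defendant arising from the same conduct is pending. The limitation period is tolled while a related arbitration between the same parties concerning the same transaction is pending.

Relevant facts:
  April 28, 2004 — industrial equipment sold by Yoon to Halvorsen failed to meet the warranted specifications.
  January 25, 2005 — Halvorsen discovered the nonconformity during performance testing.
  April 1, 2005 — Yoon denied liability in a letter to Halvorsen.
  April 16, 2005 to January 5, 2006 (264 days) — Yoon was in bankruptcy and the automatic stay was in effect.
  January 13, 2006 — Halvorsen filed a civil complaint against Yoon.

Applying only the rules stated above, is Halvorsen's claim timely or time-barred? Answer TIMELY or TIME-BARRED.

TIMELY

The claim did not accrue until Halvorsen discovered the injury on January 25, 2005; the April 28, 2004 act date does not start the clock under the stated rule.
The untolled deadline — 6 months after January 25, 2005 — is July 25, 2005.
Because the automatic bankruptcy stay ran from April 16, 2005 to January 5, 2006, the deadline is extended by 264 days to April 15, 2006.
The other events in the timeline have no effect on the limitation period under the stated rules.
Halvorsen filed on January 13, 2006, before the April 15, 2006 deadline, so the action is timely.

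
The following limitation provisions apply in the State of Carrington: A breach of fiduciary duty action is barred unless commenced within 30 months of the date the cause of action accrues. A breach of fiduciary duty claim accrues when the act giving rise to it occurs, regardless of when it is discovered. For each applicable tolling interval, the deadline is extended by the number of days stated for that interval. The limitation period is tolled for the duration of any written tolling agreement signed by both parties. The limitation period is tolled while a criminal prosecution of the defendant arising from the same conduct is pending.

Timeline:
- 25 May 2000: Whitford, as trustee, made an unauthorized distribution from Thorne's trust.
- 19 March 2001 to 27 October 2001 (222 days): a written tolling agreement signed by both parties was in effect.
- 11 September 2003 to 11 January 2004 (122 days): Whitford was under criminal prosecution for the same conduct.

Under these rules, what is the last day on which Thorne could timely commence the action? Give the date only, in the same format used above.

5 July 2003

The limitation period began to run on 25 May 2000.
The untolled deadline — 30 months after 25 May 2000 — is 25 November 2002.
The written tolling agreement from 19 March 2001 to 27 October 2001 tolled the period for 222 days, extending the deadline to 5 July 2003.
The pending criminal prosecution from 11 September 2003 to 11 January 2004 began after the period had already run on 5 July 2003, so it has no tolling effect.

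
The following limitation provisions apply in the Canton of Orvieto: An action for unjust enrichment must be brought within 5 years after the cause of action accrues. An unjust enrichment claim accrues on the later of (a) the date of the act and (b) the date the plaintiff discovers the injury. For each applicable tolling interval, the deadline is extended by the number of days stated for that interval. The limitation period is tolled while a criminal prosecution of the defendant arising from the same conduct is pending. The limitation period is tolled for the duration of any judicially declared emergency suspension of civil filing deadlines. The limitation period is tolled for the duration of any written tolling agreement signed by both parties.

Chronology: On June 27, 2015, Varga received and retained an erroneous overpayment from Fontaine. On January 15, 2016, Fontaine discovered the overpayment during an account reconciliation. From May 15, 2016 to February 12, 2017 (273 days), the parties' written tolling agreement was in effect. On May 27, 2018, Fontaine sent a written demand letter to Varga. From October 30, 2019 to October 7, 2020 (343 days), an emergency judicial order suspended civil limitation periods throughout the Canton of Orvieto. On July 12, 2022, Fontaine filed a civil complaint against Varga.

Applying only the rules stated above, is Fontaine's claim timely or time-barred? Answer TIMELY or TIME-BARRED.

Because discovery on January 15, 2016 post-dates the June 27, 2015 act, accrual under the later-of rule falls on January 15, 2016.
5 years from January 15, 2016 is January 15, 2021.
The written tolling agreement from May 15, 2016 to February 12, 2017 tolled the period for 273 days, extending the deadline to October 15, 2021.
Because the emergency suspension of filing deadlines ran from October 30, 2019 to October 7, 2020, the deadline is extended by 343 days to September 23, 2022.
The other events in the timeline have no effect on the limitation period under the stated rules.
Fontaine filed on July 12, 2022, before the September 23, 2022 deadline, so the action is timely.

TIMELY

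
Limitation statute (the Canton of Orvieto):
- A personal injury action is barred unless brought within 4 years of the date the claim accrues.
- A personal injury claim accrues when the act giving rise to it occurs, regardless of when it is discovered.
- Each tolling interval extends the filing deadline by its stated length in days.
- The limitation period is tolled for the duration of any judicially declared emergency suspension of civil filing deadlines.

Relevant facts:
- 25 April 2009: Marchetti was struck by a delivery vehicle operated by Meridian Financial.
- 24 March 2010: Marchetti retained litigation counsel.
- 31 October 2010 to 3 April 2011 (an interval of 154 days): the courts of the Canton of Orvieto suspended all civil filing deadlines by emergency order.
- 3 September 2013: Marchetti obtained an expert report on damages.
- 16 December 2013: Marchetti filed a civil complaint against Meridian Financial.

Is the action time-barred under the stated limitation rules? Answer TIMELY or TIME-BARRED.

The claim accrued on 25 April 2009, when the wrongful act occurred.
Adding the 4 years base period to 25 April 2009 gives a deadline of 25 April 2013, before any tolling.
The period was tolled for 154 days by the emergency suspension of filing deadlines (31 October 2010 to 3 April 2011), pushing the deadline to 26 September 2013.
The other events in the timeline have no effect on the limitation period under the stated rules.
The 16 December 2013 filing falls after the 26 September 2013 deadline; the claim is time-barred.

TIME-BARRED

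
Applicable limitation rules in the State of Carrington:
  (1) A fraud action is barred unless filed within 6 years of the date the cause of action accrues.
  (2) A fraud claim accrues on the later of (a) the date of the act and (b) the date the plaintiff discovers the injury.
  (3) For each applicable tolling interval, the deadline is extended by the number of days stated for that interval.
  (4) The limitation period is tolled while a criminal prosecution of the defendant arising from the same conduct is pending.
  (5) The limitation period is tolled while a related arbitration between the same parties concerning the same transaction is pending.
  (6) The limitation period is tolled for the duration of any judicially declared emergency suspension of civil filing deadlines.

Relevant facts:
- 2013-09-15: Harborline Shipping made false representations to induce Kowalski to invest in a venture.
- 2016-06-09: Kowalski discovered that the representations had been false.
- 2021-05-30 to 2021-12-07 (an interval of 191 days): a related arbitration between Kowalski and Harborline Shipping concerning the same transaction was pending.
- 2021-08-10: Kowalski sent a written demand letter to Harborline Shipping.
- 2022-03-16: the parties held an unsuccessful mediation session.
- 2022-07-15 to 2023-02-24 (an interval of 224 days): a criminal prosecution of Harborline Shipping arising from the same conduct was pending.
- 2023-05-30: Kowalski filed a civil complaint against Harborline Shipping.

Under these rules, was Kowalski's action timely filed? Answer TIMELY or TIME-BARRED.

TIMELY

Taking the later of the act (2013-09-15) and discovery (2016-06-09), the claim accrued on 2016-06-09.
The untolled deadline — 6 years after 2016-06-09 — is 2022-06-09.
The period was tolled for 191 days by the pending related arbitration (2021-05-30 to 2021-12-07), pushing the deadline to 2022-12-17.
The pending criminal prosecution from 2022-07-15 to 2023-02-24 tolled the period for 224 days, extending the deadline to 2023-07-29.
Nothing else in the chronology tolls or restarts the period.
The 2023-05-30 filing precedes the 2023-07-29 deadline; the claim is timely.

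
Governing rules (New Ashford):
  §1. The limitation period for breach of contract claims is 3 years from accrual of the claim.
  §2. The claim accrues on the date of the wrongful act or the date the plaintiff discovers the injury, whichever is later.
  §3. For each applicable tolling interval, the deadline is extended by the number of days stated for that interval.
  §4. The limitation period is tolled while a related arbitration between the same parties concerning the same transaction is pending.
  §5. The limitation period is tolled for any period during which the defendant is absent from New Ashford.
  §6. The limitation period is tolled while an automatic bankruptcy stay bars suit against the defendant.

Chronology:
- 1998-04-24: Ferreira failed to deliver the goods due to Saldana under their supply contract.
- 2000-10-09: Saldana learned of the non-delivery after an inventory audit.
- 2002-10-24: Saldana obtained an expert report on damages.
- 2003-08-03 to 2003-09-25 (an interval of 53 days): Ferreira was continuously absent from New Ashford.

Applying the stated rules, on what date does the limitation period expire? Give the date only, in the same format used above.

2003-12-01

The claim accrued on 2000-10-09 — the later of the 1998-04-24 act and the 2000-10-09 discovery.
The untolled deadline — 3 years after 2000-10-09 — is 2003-10-09.
The defendant's absence from the jurisdiction from 2003-08-03 to 2003-09-25 tolled the period for 53 days, extending the deadline to 2003-12-01.
The other events in the timeline have no effect on the limitation period under the stated rules.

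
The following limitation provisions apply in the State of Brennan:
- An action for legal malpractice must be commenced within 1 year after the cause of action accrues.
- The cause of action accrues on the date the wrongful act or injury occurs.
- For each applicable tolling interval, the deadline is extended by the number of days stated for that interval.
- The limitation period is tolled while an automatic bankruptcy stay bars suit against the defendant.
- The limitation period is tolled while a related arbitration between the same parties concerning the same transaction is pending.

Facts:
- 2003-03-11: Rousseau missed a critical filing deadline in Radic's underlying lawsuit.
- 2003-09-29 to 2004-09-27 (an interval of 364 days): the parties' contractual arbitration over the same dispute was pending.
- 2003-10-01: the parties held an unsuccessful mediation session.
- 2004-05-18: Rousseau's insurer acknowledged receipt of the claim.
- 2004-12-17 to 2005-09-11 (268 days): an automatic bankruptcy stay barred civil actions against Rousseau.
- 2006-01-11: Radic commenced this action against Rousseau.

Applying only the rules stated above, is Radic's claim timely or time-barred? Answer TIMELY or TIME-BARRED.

The limitation period began to run on 2003-03-11.
The untolled deadline — 1 year after 2003-03-11 — is 2004-03-11.
The pending related arbitration from 2003-09-29 to 2004-09-27 tolled the period for 364 days, extending the deadline to 2005-03-10.
Because the automatic bankruptcy stay ran from 2004-12-17 to 2005-09-11, the deadline is extended by 268 days to 2005-12-03.
The other events in the timeline have no effect on the limitation period under the stated rules.
Filing on 2006-01-11 missed the 2005-12-03 deadline — the action is time-barred.

TIME-BARRED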